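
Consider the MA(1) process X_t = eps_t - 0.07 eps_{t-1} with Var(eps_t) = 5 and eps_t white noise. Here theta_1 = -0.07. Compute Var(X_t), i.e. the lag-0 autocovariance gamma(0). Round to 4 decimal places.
\gamma(0) = 5.0245

For an MA(q) process X_t = eps_t + sum_i theta_i eps_{t-i} with
Var(eps_t) = sigma^2, the variance is
  gamma(0) = sigma^2 * (1 + sum_i theta_i^2).
  sum_i theta_i^2 = (-0.07)^2 = 0.0049.
  gamma(0) = 5 * (1 + 0.0049) = 5 * 1.0049 = 5.0245.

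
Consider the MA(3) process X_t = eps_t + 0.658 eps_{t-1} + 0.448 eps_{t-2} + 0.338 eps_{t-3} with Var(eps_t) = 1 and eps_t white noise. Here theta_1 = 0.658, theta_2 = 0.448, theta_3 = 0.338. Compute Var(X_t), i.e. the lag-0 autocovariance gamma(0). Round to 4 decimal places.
\gamma(0) = 1.7479

For an MA(q) process X_t = eps_t + sum_i theta_i eps_{t-i} with
Var(eps_t) = sigma^2, the variance is
  gamma(0) = sigma^2 * (1 + sum_i theta_i^2).
  sum_i theta_i^2 = (0.658)^2 + (0.448)^2 + (0.338)^2 = 0.432964 + 0.200704 + 0.114244 = 0.747912.
  gamma(0) = 1 * (1 + 0.747912) = 1 * 1.747912 = 1.747912, which rounds to 1.7479.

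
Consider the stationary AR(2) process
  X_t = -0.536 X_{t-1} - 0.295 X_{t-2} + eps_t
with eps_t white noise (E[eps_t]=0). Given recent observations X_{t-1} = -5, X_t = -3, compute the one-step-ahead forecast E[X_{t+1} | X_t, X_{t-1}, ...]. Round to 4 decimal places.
E[X_{t+1} \mid \mathcal F_t] = 3.0830

For an AR(p) model X_t = c + sum_i phi_i X_{t-i} + eps_t, the
one-step-ahead conditional mean is
  E[X_{t+1} | X_t, ...] = c + sum_i phi_i X_{t+1-i}.
Substitute known values:
  E[X_{t+1} | ...] = (-0.536) * (-3) + (-0.295) * (-5)
                   = 3.0830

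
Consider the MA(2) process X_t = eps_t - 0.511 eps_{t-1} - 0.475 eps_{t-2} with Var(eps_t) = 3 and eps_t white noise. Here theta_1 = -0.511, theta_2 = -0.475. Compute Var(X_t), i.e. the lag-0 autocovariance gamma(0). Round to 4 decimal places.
\gamma(0) = 4.4602

For an MA(q) process X_t = eps_t + sum_i theta_i eps_{t-i} with
Var(eps_t) = sigma^2, the variance is
  gamma(0) = sigma^2 * (1 + sum_i theta_i^2).
  sum_i theta_i^2 = (-0.511)^2 + (-0.475)^2 = 0.261121 + 0.225625 = 0.486746.
  gamma(0) = 3 * (1 + 0.486746) = 3 * 1.486746 = 4.460238, which rounds to 4.4602.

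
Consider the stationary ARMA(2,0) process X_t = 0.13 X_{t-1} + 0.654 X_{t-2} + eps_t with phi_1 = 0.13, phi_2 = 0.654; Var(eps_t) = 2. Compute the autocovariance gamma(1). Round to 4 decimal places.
\gamma(1) = 1.5289

Multiply the model equation by X_{t-k} and take expectations. With theta_0 = psi_0 = 1 and psi_j the MA(infinity) weights, this gives
  gamma(k) - sum_i phi_i gamma(k-i) = c_k,
  c_k = sigma^2 * sum_{j=k..q} theta_j psi_{j-k}   (c_k = 0 for k > q),
using gamma(-m) = gamma(m).
Pure AR (q = 0): c_0 = sigma^2 = 2, c_k = 0 for k >= 1.
Equations for k = 0, 1, 2 (AR order 2, c_2 = 0):
  (E0) gamma(0) = phi_1 gamma(1) + phi_2 gamma(2) + c_0
  (E1) gamma(1) = phi_1 gamma(0) + phi_2 gamma(1) + c_1
  (E2) gamma(2) = phi_1 gamma(1) + phi_2 gamma(0)
From (E1): gamma(1) = A gamma(0) + B with
  A = phi_1 / (1 - phi_2) = 0.13 / 0.346 = 0.375723,   B = c_1 / (1 - phi_2) = 0 / 0.346 = 0.
Insert (E2) into (E0): gamma(0) (1 - phi_2^2) = phi_1 (1 + phi_2) gamma(1) + c_0.
  phi_1 (1 + phi_2) = (0.13)(1.654) = 0.21502,   1 - phi_2^2 = 0.572284.
Replace gamma(1) by A gamma(0) + B and collect gamma(0):
  gamma(0) [0.572284 - (0.21502)(0.375723)] = c_0 = 2
  gamma(0) * 0.491496 = 2
  gamma(0) = 2 / 0.491496 = 4.069208.
  gamma(1) = A gamma(0) = (0.375723)(4.069208) = 1.528893.
Therefore gamma(1) = 1.5289 (to 4 decimal places).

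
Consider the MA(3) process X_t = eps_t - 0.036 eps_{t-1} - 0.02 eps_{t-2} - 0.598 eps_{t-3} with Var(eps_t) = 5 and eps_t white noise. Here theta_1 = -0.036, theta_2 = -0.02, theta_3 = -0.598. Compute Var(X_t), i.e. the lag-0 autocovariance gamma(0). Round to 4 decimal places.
\gamma(0) = 6.7965

For an MA(q) process X_t = eps_t + sum_i theta_i eps_{t-i} with
Var(eps_t) = sigma^2, the variance is
  gamma(0) = sigma^2 * (1 + sum_i theta_i^2).
  sum_i theta_i^2 = (-0.036)^2 + (-0.02)^2 + (-0.598)^2 = 0.001296 + 0.0004 + 0.357604 = 0.3593.
  gamma(0) = 5 * (1 + 0.3593) = 5 * 1.3593 = 6.7965.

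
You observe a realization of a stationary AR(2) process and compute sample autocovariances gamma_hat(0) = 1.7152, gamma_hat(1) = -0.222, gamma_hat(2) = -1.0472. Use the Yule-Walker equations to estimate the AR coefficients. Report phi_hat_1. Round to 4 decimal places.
\hat\phi_{1} = -0.2120

The Yule-Walker equations for an AR(p) process read, in matrix form,
  Gamma_p phi = r_p,   with   (Gamma_p)_{ij} = gamma(|i - j|),
                       (r_p)_i = gamma(i),   i,j = 1..p.
Substitute the sample gammas (Toeplitz matrix and right-hand side of size 2):
  Gamma_p = [[1.7152, -0.222], [-0.222, 1.7152]]
  r_p     = [-0.222, -1.0472]
Written out:
  1.7152 phi_1 - 0.222 phi_2 = -0.222
  -0.222 phi_1 + 1.7152 phi_2 = -1.0472
Solve by Cramer's rule:
  det = gamma(0)^2 - gamma(1)^2 = (1.7152)^2 - (-0.222)^2 = 2.94191104 - 0.049284 = 2.89262704
  phi_hat_1 = [gamma(1) gamma(0) - gamma(1) gamma(2)] / det = [(-0.222)(1.7152) - (-0.222)(-1.0472)] / 2.89262704 = -0.6132528 / 2.89262704 = -0.212
  phi_hat_2 = [gamma(0) gamma(2) - gamma(1)^2] / det = [(1.7152)(-1.0472) - (-0.222)^2] / 2.89262704 = -1.84544144 / 2.89262704 = -0.638
So phi_hat = [-0.2120, -0.6380].
Therefore phi_hat_1 = -0.2120.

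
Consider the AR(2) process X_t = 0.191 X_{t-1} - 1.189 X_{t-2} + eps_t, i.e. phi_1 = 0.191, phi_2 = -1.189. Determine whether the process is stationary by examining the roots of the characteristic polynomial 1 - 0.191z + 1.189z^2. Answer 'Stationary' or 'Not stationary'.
\text{Not stationary}

The AR(p) characteristic polynomial is P(z) = 1 - 0.191z + 1.189z^2.
Stationarity requires all roots to lie outside the unit circle, i.e. |z| > 1 for every root.
Set 1 + (-0.191) z + (1.189) z^2 = 0, i.e. a z^2 + b z + c = 0 with a = 1.189, b = -0.191, c = 1.
Discriminant D = b^2 - 4ac = (-0.191)^2 - 4*(1.189)*1 = 0.036481 - (4.756) = -4.719519.
D < 0, so the roots are the complex-conjugate pair z = (-b +/- i sqrt(-D)) / (2a) = 0.0803 +/- 0.9136i.
For a conjugate pair |z|^2 = z * conj(z) = (product of roots) = c/a = 1/(1.189) = 0.841043, so |z| = sqrt(0.841043) = 0.9171 for both roots.
Moduli of all roots: 0.9171, 0.9171.
All moduli strictly greater than 1? No.
Verdict: Not stationary.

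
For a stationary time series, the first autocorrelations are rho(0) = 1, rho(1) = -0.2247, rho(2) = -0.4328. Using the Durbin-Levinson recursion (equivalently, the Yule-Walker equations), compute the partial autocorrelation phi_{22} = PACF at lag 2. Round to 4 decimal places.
\phi_{22} = -0.5090

The PACF at lag k is phi_{kk}, the last component of the solution
to the Yule-Walker system G_k phi = r_k where
  (G_k)_{ij} = rho(|i - j|), (r_k)_i = rho(i), i,j = 1..k.
Equivalently, Durbin-Levinson gives phi_{kk} iteratively:
  phi_{11} = rho(1)
  phi_{kk} = [rho(k) - sum_{j=1..k-1} phi_{k-1,j} rho(k-j)]
            / [1 - sum_{j=1..k-1} phi_{k-1,j} rho(j)],
  phi_{k,j} = phi_{k-1,j} - phi_{kk} phi_{k-1,k-j},  j = 1..k-1.
Step k = 1:
  phi_11 = rho(1) = -0.2247.
Step k = 2:
  phi_22 = [rho(2) - phi_11 rho(1)] / [1 - phi_11 rho(1)] = [-0.4328 - (-0.2247)(-0.2247)] / [1 - (-0.2247)(-0.2247)]
         = -0.48329009 / 0.94950991 = -0.509.
Therefore phi_{22} = -0.5090.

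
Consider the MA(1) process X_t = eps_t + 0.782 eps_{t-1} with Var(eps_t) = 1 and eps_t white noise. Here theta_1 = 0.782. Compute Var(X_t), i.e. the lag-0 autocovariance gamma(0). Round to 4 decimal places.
\gamma(0) = 1.6115

For an MA(q) process X_t = eps_t + sum_i theta_i eps_{t-i} with
Var(eps_t) = sigma^2, the variance is
  gamma(0) = sigma^2 * (1 + sum_i theta_i^2).
  sum_i theta_i^2 = (0.782)^2 = 0.611524.
  gamma(0) = 1 * (1 + 0.611524) = 1 * 1.611524 = 1.611524, which rounds to 1.6115.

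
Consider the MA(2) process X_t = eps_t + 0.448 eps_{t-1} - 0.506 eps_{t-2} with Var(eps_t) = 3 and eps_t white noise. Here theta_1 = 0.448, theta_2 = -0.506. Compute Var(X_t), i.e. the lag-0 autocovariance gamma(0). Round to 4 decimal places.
\gamma(0) = 4.3702

For an MA(q) process X_t = eps_t + sum_i theta_i eps_{t-i} with
Var(eps_t) = sigma^2, the variance is
  gamma(0) = sigma^2 * (1 + sum_i theta_i^2).
  sum_i theta_i^2 = (0.448)^2 + (-0.506)^2 = 0.200704 + 0.256036 = 0.45674.
  gamma(0) = 3 * (1 + 0.45674) = 3 * 1.45674 = 4.37022, which rounds to 4.3702.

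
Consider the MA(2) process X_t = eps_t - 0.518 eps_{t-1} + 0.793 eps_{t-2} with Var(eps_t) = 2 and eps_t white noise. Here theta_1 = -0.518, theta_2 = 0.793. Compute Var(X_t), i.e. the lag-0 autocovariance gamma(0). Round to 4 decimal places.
\gamma(0) = 3.7943

For an MA(q) process X_t = eps_t + sum_i theta_i eps_{t-i} with
Var(eps_t) = sigma^2, the variance is
  gamma(0) = sigma^2 * (1 + sum_i theta_i^2).
  sum_i theta_i^2 = (-0.518)^2 + (0.793)^2 = 0.268324 + 0.628849 = 0.897173.
  gamma(0) = 2 * (1 + 0.897173) = 2 * 1.897173 = 3.794346, which rounds to 3.7943.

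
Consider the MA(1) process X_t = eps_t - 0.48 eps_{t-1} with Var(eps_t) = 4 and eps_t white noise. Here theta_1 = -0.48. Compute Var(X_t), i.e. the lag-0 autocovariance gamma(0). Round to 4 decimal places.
\gamma(0) = 4.9216

For an MA(q) process X_t = eps_t + sum_i theta_i eps_{t-i} with
Var(eps_t) = sigma^2, the variance is
  gamma(0) = sigma^2 * (1 + sum_i theta_i^2).
  sum_i theta_i^2 = (-0.48)^2 = 0.2304.
  gamma(0) = 4 * (1 + 0.2304) = 4 * 1.2304 = 4.9216.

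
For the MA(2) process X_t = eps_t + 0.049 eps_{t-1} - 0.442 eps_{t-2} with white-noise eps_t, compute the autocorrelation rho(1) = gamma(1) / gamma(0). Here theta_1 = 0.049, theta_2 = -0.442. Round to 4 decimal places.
\rho(1) = 0.0228

For an MA(q) process with theta_0 = 1, the autocovariance is
  gamma(k) = sigma^2 * sum_{i=0..q-k} theta_i * theta_{i+k},
and rho(k) = gamma(k) / gamma(0). Sigma^2 cancels.
  numerator   = (1)*(0.049) + (0.049)*(-0.442) = 0.027342.
  denominator = (1)^2 + (0.049)^2 + (-0.442)^2 = 1.197765.
  rho(1) = 0.027342 / 1.197765 = 0.0228.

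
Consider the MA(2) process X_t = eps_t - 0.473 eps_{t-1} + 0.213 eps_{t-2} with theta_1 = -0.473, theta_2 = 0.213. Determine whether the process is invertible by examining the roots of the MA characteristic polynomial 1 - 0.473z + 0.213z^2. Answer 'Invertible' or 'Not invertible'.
\text{Invertible}

The MA(q) characteristic polynomial is P(z) = 1 - 0.473z + 0.213z^2.
Invertibility requires all roots to lie outside the unit circle, i.e. |z| > 1 for every root.
Set 1 + (-0.473) z + (0.213) z^2 = 0, i.e. a z^2 + b z + c = 0 with a = 0.213, b = -0.473, c = 1.
Discriminant D = b^2 - 4ac = (-0.473)^2 - 4*(0.213)*1 = 0.223729 - (0.852) = -0.628271.
D < 0, so the roots are the complex-conjugate pair z = (-b +/- i sqrt(-D)) / (2a) = 1.1103 +/- 1.8606i.
For a conjugate pair |z|^2 = z * conj(z) = (product of roots) = c/a = 1/(0.213) = 4.694836, so |z| = sqrt(4.694836) = 2.1668 for both roots.
Moduli of all roots: 2.1668, 2.1668.
All moduli strictly greater than 1? Yes.
Verdict: Invertible.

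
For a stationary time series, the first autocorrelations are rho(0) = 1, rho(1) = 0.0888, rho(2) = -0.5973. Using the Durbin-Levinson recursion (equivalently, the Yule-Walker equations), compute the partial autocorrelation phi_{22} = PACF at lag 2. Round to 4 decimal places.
\phi_{22} = -0.6100

The PACF at lag k is phi_{kk}, the last component of the solution
to the Yule-Walker system G_k phi = r_k where
  (G_k)_{ij} = rho(|i - j|), (r_k)_i = rho(i), i,j = 1..k.
Equivalently, Durbin-Levinson gives phi_{kk} iteratively:
  phi_{11} = rho(1)
  phi_{kk} = [rho(k) - sum_{j=1..k-1} phi_{k-1,j} rho(k-j)]
            / [1 - sum_{j=1..k-1} phi_{k-1,j} rho(j)],
  phi_{k,j} = phi_{k-1,j} - phi_{kk} phi_{k-1,k-j},  j = 1..k-1.
Step k = 1:
  phi_11 = rho(1) = 0.0888.
Step k = 2:
  phi_22 = [rho(2) - phi_11 rho(1)] / [1 - phi_11 rho(1)] = [-0.5973 - (0.0888)(0.0888)] / [1 - (0.0888)(0.0888)]
         = -0.60518544 / 0.99211456 = -0.61.
Therefore phi_{22} = -0.6100.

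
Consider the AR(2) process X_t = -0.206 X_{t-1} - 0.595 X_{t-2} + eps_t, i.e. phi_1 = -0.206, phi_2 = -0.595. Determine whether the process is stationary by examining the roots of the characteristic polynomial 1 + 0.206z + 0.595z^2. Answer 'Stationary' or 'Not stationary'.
\text{Stationary}

The AR(p) characteristic polynomial is P(z) = 1 + 0.206z + 0.595z^2.
Stationarity requires all roots to lie outside the unit circle, i.e. |z| > 1 for every root.
Set 1 + (0.206) z + (0.595) z^2 = 0, i.e. a z^2 + b z + c = 0 with a = 0.595, b = 0.206, c = 1.
Discriminant D = b^2 - 4ac = (0.206)^2 - 4*(0.595)*1 = 0.042436 - (2.38) = -2.337564.
D < 0, so the roots are the complex-conjugate pair z = (-b +/- i sqrt(-D)) / (2a) = -0.1731 +/- 1.2848i.
For a conjugate pair |z|^2 = z * conj(z) = (product of roots) = c/a = 1/(0.595) = 1.680672, so |z| = sqrt(1.680672) = 1.2964 for both roots.
Moduli of all roots: 1.2964, 1.2964.
All moduli strictly greater than 1? Yes.
Verdict: Stationary.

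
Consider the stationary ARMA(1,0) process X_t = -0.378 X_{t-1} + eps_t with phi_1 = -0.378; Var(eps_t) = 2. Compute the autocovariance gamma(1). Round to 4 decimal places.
\gamma(1) = -0.8820

Multiply the model equation by X_{t-k} and take expectations. With theta_0 = psi_0 = 1 and psi_j the MA(infinity) weights, this gives
  gamma(k) - sum_i phi_i gamma(k-i) = c_k,
  c_k = sigma^2 * sum_{j=k..q} theta_j psi_{j-k}   (c_k = 0 for k > q),
using gamma(-m) = gamma(m).
Pure AR (q = 0): c_0 = sigma^2 = 2, c_k = 0 for k >= 1.
Equations for k = 0 and k = 1 (AR order 1):
  gamma(0) = phi_1 gamma(1) + c_0
  gamma(1) = phi_1 gamma(0) + c_1
Substituting the second into the first: gamma(0) (1 - phi_1^2) = c_0 + phi_1 c_1, so
  gamma(0) = c_0 / (1 - phi_1^2) = 2 / (1 - (-0.378)^2) = 2 / 0.857116 = 2.333406.
  gamma(1) = phi_1 gamma(0) = (-0.378)(2.333406) = -0.882028.
Therefore gamma(1) = -0.8820 (to 4 decimal places).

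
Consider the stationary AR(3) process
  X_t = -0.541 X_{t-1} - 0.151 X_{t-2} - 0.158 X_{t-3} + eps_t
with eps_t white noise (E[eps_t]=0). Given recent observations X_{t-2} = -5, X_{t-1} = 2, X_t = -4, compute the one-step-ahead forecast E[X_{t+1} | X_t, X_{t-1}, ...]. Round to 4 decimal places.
E[X_{t+1} \mid \mathcal F_t] = 2.6520

For an AR(p) model X_t = c + sum_i phi_i X_{t-i} + eps_t, the
one-step-ahead conditional mean is
  E[X_{t+1} | X_t, ...] = c + sum_i phi_i X_{t+1-i}.
Substitute known values:
  E[X_{t+1} | ...] = (-0.541) * (-4) + (-0.151) * (2) + (-0.158) * (-5)
                   = 2.6520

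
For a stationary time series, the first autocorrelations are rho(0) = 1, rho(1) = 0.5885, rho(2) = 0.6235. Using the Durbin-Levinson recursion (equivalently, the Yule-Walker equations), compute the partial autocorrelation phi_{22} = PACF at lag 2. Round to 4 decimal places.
\phi_{22} = 0.4240

The PACF at lag k is phi_{kk}, the last component of the solution
to the Yule-Walker system G_k phi = r_k where
  (G_k)_{ij} = rho(|i - j|), (r_k)_i = rho(i), i,j = 1..k.
Equivalently, Durbin-Levinson gives phi_{kk} iteratively:
  phi_{11} = rho(1)
  phi_{kk} = [rho(k) - sum_{j=1..k-1} phi_{k-1,j} rho(k-j)]
            / [1 - sum_{j=1..k-1} phi_{k-1,j} rho(j)],
  phi_{k,j} = phi_{k-1,j} - phi_{kk} phi_{k-1,k-j},  j = 1..k-1.
Step k = 1:
  phi_11 = rho(1) = 0.5885.
Step k = 2:
  phi_22 = [rho(2) - phi_11 rho(1)] / [1 - phi_11 rho(1)] = [0.6235 - (0.5885)(0.5885)] / [1 - (0.5885)(0.5885)]
         = 0.27716775 / 0.65366775 = 0.424.
Therefore phi_{22} = 0.4240.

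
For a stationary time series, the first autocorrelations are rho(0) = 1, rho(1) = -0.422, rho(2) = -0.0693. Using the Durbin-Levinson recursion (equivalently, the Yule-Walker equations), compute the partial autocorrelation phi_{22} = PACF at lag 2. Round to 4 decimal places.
\phi_{22} = -0.3010

The PACF at lag k is phi_{kk}, the last component of the solution
to the Yule-Walker system G_k phi = r_k where
  (G_k)_{ij} = rho(|i - j|), (r_k)_i = rho(i), i,j = 1..k.
Equivalently, Durbin-Levinson gives phi_{kk} iteratively:
  phi_{11} = rho(1)
  phi_{kk} = [rho(k) - sum_{j=1..k-1} phi_{k-1,j} rho(k-j)]
            / [1 - sum_{j=1..k-1} phi_{k-1,j} rho(j)],
  phi_{k,j} = phi_{k-1,j} - phi_{kk} phi_{k-1,k-j},  j = 1..k-1.
Step k = 1:
  phi_11 = rho(1) = -0.422.
Step k = 2:
  phi_22 = [rho(2) - phi_11 rho(1)] / [1 - phi_11 rho(1)] = [-0.0693 - (-0.422)(-0.422)] / [1 - (-0.422)(-0.422)]
         = -0.247384 / 0.821916 = -0.301.
Therefore phi_{22} = -0.3010.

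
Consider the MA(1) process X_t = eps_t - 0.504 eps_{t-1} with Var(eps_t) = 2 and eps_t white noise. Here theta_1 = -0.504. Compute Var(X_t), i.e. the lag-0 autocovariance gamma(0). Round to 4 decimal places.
\gamma(0) = 2.5080

For an MA(q) process X_t = eps_t + sum_i theta_i eps_{t-i} with
Var(eps_t) = sigma^2, the variance is
  gamma(0) = sigma^2 * (1 + sum_i theta_i^2).
  sum_i theta_i^2 = (-0.504)^2 = 0.254016.
  gamma(0) = 2 * (1 + 0.254016) = 2 * 1.254016 = 2.508032, which rounds to 2.5080.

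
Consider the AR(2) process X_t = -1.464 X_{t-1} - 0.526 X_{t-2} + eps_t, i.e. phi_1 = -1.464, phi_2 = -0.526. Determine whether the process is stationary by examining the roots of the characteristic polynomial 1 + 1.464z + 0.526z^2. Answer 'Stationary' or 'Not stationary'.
\text{Stationary}

The AR(p) characteristic polynomial is P(z) = 1 + 1.464z + 0.526z^2.
Stationarity requires all roots to lie outside the unit circle, i.e. |z| > 1 for every root.
Set 1 + (1.464) z + (0.526) z^2 = 0, i.e. a z^2 + b z + c = 0 with a = 0.526, b = 1.464, c = 1.
Discriminant D = b^2 - 4ac = (1.464)^2 - 4*(0.526)*1 = 2.143296 - (2.104) = 0.039296.
D >= 0, so the roots are real: z = (-b +/- sqrt(D)) / (2a) = (-1.464 +/- 0.198232) / (1.052).
  z_1 = (-1.464 + 0.198232) / (1.052) = -1.2032,   |z_1| = 1.2032.
  z_2 = (-1.464 - 0.198232) / (1.052) = -1.5801,   |z_2| = 1.5801.
Moduli of all roots: 1.2032, 1.5801.
All moduli strictly greater than 1? Yes.
Verdict: Stationary.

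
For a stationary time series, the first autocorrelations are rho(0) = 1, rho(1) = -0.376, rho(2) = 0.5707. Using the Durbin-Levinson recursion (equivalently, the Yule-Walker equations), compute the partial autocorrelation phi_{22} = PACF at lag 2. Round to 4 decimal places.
\phi_{22} = 0.5000

The PACF at lag k is phi_{kk}, the last component of the solution
to the Yule-Walker system G_k phi = r_k where
  (G_k)_{ij} = rho(|i - j|), (r_k)_i = rho(i), i,j = 1..k.
Equivalently, Durbin-Levinson gives phi_{kk} iteratively:
  phi_{11} = rho(1)
  phi_{kk} = [rho(k) - sum_{j=1..k-1} phi_{k-1,j} rho(k-j)]
            / [1 - sum_{j=1..k-1} phi_{k-1,j} rho(j)],
  phi_{k,j} = phi_{k-1,j} - phi_{kk} phi_{k-1,k-j},  j = 1..k-1.
Step k = 1:
  phi_11 = rho(1) = -0.376.
Step k = 2:
  phi_22 = [rho(2) - phi_11 rho(1)] / [1 - phi_11 rho(1)] = [0.5707 - (-0.376)(-0.376)] / [1 - (-0.376)(-0.376)]
         = 0.429324 / 0.858624 = 0.5.
Therefore phi_{22} = 0.5000.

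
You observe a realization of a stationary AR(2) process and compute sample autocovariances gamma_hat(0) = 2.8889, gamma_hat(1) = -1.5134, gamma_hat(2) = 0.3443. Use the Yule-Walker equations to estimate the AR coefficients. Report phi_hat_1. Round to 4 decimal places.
\hat\phi_{1} = -0.6360

The Yule-Walker equations for an AR(p) process read, in matrix form,
  Gamma_p phi = r_p,   with   (Gamma_p)_{ij} = gamma(|i - j|),
                       (r_p)_i = gamma(i),   i,j = 1..p.
Substitute the sample gammas (Toeplitz matrix and right-hand side of size 2):
  Gamma_p = [[2.8889, -1.5134], [-1.5134, 2.8889]]
  r_p     = [-1.5134, 0.3443]
Written out:
  2.8889 phi_1 - 1.5134 phi_2 = -1.5134
  -1.5134 phi_1 + 2.8889 phi_2 = 0.3443
Solve by Cramer's rule:
  det = gamma(0)^2 - gamma(1)^2 = (2.8889)^2 - (-1.5134)^2 = 8.34574321 - 2.29037956 = 6.05536365
  phi_hat_1 = [gamma(1) gamma(0) - gamma(1) gamma(2)] / det = [(-1.5134)(2.8889) - (-1.5134)(0.3443)] / 6.05536365 = -3.85099764 / 6.05536365 = -0.636
  phi_hat_2 = [gamma(0) gamma(2) - gamma(1)^2] / det = [(2.8889)(0.3443) - (-1.5134)^2] / 6.05536365 = -1.29573129 / 6.05536365 = -0.214
So phi_hat = [-0.6360, -0.2140].
Therefore phi_hat_1 = -0.6360.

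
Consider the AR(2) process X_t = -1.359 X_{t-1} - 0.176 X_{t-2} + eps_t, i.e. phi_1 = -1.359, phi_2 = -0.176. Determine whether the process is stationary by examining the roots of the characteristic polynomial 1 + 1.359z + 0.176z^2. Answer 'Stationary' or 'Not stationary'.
\text{Not stationary}

The AR(p) characteristic polynomial is P(z) = 1 + 1.359z + 0.176z^2.
Stationarity requires all roots to lie outside the unit circle, i.e. |z| > 1 for every root.
Set 1 + (1.359) z + (0.176) z^2 = 0, i.e. a z^2 + b z + c = 0 with a = 0.176, b = 1.359, c = 1.
Discriminant D = b^2 - 4ac = (1.359)^2 - 4*(0.176)*1 = 1.846881 - (0.704) = 1.142881.
D >= 0, so the roots are real: z = (-b +/- sqrt(D)) / (2a) = (-1.359 +/- 1.069056) / (0.352).
  z_1 = (-1.359 + 1.069056) / (0.352) = -0.8237,   |z_1| = 0.8237.
  z_2 = (-1.359 - 1.069056) / (0.352) = -6.8979,   |z_2| = 6.8979.
Moduli of all roots: 0.8237, 6.8979.
All moduli strictly greater than 1? No.
Verdict: Not stationary.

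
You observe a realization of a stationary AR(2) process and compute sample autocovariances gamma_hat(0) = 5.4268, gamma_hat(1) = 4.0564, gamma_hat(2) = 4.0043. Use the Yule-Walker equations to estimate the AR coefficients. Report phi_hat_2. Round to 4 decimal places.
\hat\phi_{2} = 0.4060

The Yule-Walker equations for an AR(p) process read, in matrix form,
  Gamma_p phi = r_p,   with   (Gamma_p)_{ij} = gamma(|i - j|),
                       (r_p)_i = gamma(i),   i,j = 1..p.
Substitute the sample gammas (Toeplitz matrix and right-hand side of size 2):
  Gamma_p = [[5.4268, 4.0564], [4.0564, 5.4268]]
  r_p     = [4.0564, 4.0043]
Written out:
  5.4268 phi_1 + 4.0564 phi_2 = 4.0564
  4.0564 phi_1 + 5.4268 phi_2 = 4.0043
Solve by Cramer's rule:
  det = gamma(0)^2 - gamma(1)^2 = (5.4268)^2 - (4.0564)^2 = 29.45015824 - 16.45438096 = 12.99577728
  phi_hat_1 = [gamma(1) gamma(0) - gamma(1) gamma(2)] / det = [(4.0564)(5.4268) - (4.0564)(4.0043)] / 12.99577728 = 5.770229 / 12.99577728 = 0.444
  phi_hat_2 = [gamma(0) gamma(2) - gamma(1)^2] / det = [(5.4268)(4.0043) - (4.0564)^2] / 12.99577728 = 5.27615428 / 12.99577728 = 0.406
So phi_hat = [0.4440, 0.4060].
Therefore phi_hat_2 = 0.4060.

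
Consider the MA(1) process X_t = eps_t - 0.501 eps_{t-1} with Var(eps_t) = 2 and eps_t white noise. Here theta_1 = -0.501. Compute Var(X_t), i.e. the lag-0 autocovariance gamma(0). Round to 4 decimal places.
\gamma(0) = 2.5020

For an MA(q) process X_t = eps_t + sum_i theta_i eps_{t-i} with
Var(eps_t) = sigma^2, the variance is
  gamma(0) = sigma^2 * (1 + sum_i theta_i^2).
  sum_i theta_i^2 = (-0.501)^2 = 0.251001.
  gamma(0) = 2 * (1 + 0.251001) = 2 * 1.251001 = 2.502002, which rounds to 2.5020.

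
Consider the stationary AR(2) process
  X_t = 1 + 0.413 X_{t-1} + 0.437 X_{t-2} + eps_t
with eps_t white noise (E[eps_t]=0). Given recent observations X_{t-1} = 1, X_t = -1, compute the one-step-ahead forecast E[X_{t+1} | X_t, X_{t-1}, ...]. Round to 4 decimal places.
E[X_{t+1} \mid \mathcal F_t] = 1.0240

For an AR(p) model X_t = c + sum_i phi_i X_{t-i} + eps_t, the
one-step-ahead conditional mean is
  E[X_{t+1} | X_t, ...] = c + sum_i phi_i X_{t+1-i}.
Substitute known values:
  E[X_{t+1} | ...] = 1 + (0.413) * (-1) + (0.437) * (1)
                   = 1.0240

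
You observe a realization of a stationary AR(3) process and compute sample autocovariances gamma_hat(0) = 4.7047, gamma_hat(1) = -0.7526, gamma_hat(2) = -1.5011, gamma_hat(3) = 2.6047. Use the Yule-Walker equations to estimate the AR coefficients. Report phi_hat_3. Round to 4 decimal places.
\hat\phi_{3} = 0.5020

The Yule-Walker equations for an AR(p) process read, in matrix form,
  Gamma_p phi = r_p,   with   (Gamma_p)_{ij} = gamma(|i - j|),
                       (r_p)_i = gamma(i),   i,j = 1..p.
Substitute the sample gammas (Toeplitz matrix and right-hand side of size 3):
  Gamma_p = [[4.7047, -0.7526, -1.5011], [-0.7526, 4.7047, -0.7526], [-1.5011, -0.7526, 4.7047]]
  r_p     = [-0.7526, -1.5011, 2.6047]
Written out (R1..R3):
  (R1) 4.7047 phi_1 - 0.7526 phi_2 - 1.5011 phi_3 = -0.7526
  (R2) -0.7526 phi_1 + 4.7047 phi_2 - 0.7526 phi_3 = -1.5011
  (R3) -1.5011 phi_1 - 0.7526 phi_2 + 4.7047 phi_3 = 2.6047
Gaussian elimination:
  R2 <- R2 - (-0.7526/4.7047) R1 = R2 - (-0.159968) R1:  4.584308 phi_2 - 0.992728 phi_3 = -1.621492
  R3 <- R3 - (-1.5011/4.7047) R1 = R3 - (-0.319064) R1:  -0.992728 phi_2 + 4.225753 phi_3 = 2.364572
  R3 <- R3 - (-0.992728/4.584308) R2 = R3 - (-0.216549) R2:  4.010779 phi_3 = 2.01344
Back-substitution:
  phi_hat_3 = 2.01344 / 4.010779 = 0.502007
  phi_hat_2 = (-1.621492 - (-0.992728)(0.502007)) / 4.584308 = -0.244996
  phi_hat_1 = (-0.7526 - (-0.7526)(-0.244996) - (-1.5011)(0.502007)) / 4.7047 = -0.038987
So phi_hat = [-0.0390, -0.2450, 0.5020].
Therefore phi_hat_3 = 0.5020.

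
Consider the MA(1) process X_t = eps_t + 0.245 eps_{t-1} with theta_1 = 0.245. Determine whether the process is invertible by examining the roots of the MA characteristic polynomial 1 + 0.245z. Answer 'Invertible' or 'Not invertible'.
\text{Invertible}

The MA(q) characteristic polynomial is P(z) = 1 + 0.245z.
Invertibility requires all roots to lie outside the unit circle, i.e. |z| > 1 for every root.
This is linear in z: 1 + (0.245) z = 0  =>  z = -1/(0.245) = -4.081633,  |z| = 4.081633.
Moduli of all roots: 4.0816.
All moduli strictly greater than 1? Yes.
Verdict: Invertible.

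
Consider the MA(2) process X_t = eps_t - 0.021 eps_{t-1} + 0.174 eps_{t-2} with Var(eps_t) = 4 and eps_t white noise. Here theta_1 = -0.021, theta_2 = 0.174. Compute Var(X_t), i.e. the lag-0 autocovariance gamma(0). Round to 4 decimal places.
\gamma(0) = 4.1229

For an MA(q) process X_t = eps_t + sum_i theta_i eps_{t-i} with
Var(eps_t) = sigma^2, the variance is
  gamma(0) = sigma^2 * (1 + sum_i theta_i^2).
  sum_i theta_i^2 = (-0.021)^2 + (0.174)^2 = 0.000441 + 0.030276 = 0.030717.
  gamma(0) = 4 * (1 + 0.030717) = 4 * 1.030717 = 4.122868, which rounds to 4.1229.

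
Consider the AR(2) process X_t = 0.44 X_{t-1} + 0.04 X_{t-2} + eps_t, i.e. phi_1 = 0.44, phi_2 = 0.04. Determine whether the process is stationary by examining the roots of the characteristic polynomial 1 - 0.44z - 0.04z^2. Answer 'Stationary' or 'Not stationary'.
\text{Stationary}

The AR(p) characteristic polynomial is P(z) = 1 - 0.44z - 0.04z^2.
Stationarity requires all roots to lie outside the unit circle, i.e. |z| > 1 for every root.
Set 1 + (-0.44) z + (-0.04) z^2 = 0, i.e. a z^2 + b z + c = 0 with a = -0.04, b = -0.44, c = 1.
Discriminant D = b^2 - 4ac = (-0.44)^2 - 4*(-0.04)*1 = 0.1936 - (-0.16) = 0.3536.
D >= 0, so the roots are real: z = (-b +/- sqrt(D)) / (2a) = (0.44 +/- 0.594643) / (-0.08).
  z_1 = (0.44 + 0.594643) / (-0.08) = -12.933,   |z_1| = 12.933.
  z_2 = (0.44 - 0.594643) / (-0.08) = 1.933,   |z_2| = 1.933.
Moduli of all roots: 12.9330, 1.9330.
All moduli strictly greater than 1? Yes.
Verdict: Stationary.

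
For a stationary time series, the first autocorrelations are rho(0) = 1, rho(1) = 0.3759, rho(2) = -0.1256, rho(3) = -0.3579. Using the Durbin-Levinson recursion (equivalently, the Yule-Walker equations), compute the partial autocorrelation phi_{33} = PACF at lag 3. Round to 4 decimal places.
\phi_{33} = -0.2310

The PACF at lag k is phi_{kk}, the last component of the solution
to the Yule-Walker system G_k phi = r_k where
  (G_k)_{ij} = rho(|i - j|), (r_k)_i = rho(i), i,j = 1..k.
Equivalently, Durbin-Levinson gives phi_{kk} iteratively:
  phi_{11} = rho(1)
  phi_{kk} = [rho(k) - sum_{j=1..k-1} phi_{k-1,j} rho(k-j)]
            / [1 - sum_{j=1..k-1} phi_{k-1,j} rho(j)],
  phi_{k,j} = phi_{k-1,j} - phi_{kk} phi_{k-1,k-j},  j = 1..k-1.
Step k = 1:
  phi_11 = rho(1) = 0.3759.
Step k = 2:
  phi_22 = [rho(2) - phi_11 rho(1)] / [1 - phi_11 rho(1)] = [-0.1256 - (0.3759)(0.3759)] / [1 - (0.3759)(0.3759)]
         = -0.26690081 / 0.85869919 = -0.31082.
  Update: phi_21 = phi_11 - phi_22 phi_11 = 0.3759 - (-0.31082)(0.3759) = 0.492737.
Step k = 3:
  phi_33 = [rho(3) - phi_21 rho(2) - phi_22 rho(1)] / [1 - phi_21 rho(1) - phi_22 rho(2)]
    numerator   = -0.3579 - (0.492737)(-0.1256) - (-0.31082)(0.3759) = -0.179175
    denominator = 1 - (0.492737)(0.3759) - (-0.31082)(-0.1256) = 0.7757411
  phi_33 = -0.179175 / 0.7757411 = -0.231.
Therefore phi_{33} = -0.2310.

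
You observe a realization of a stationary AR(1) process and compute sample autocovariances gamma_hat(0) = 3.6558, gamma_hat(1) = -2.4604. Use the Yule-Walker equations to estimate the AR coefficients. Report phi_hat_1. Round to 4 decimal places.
\hat\phi_{1} = -0.6730

The Yule-Walker equations for an AR(p) process read, in matrix form,
  Gamma_p phi = r_p,   with   (Gamma_p)_{ij} = gamma(|i - j|),
                       (r_p)_i = gamma(i),   i,j = 1..p.
Substitute the sample gammas (Toeplitz matrix and right-hand side of size 1):
  Gamma_p = [[3.6558]]
  r_p     = [-2.4604]
With p = 1 this is the single equation gamma(0) phi_1 = gamma(1):
  phi_hat_1 = gamma(1) / gamma(0) = -2.4604 / 3.6558 = -0.6730.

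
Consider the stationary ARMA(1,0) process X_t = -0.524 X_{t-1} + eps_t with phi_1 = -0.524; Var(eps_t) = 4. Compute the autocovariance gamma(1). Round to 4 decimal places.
\gamma(1) = -2.8893

Multiply the model equation by X_{t-k} and take expectations. With theta_0 = psi_0 = 1 and psi_j the MA(infinity) weights, this gives
  gamma(k) - sum_i phi_i gamma(k-i) = c_k,
  c_k = sigma^2 * sum_{j=k..q} theta_j psi_{j-k}   (c_k = 0 for k > q),
using gamma(-m) = gamma(m).
Pure AR (q = 0): c_0 = sigma^2 = 4, c_k = 0 for k >= 1.
Equations for k = 0 and k = 1 (AR order 1):
  gamma(0) = phi_1 gamma(1) + c_0
  gamma(1) = phi_1 gamma(0) + c_1
Substituting the second into the first: gamma(0) (1 - phi_1^2) = c_0 + phi_1 c_1, so
  gamma(0) = c_0 / (1 - phi_1^2) = 4 / (1 - (-0.524)^2) = 4 / 0.725424 = 5.514017.
  gamma(1) = phi_1 gamma(0) = (-0.524)(5.514017) = -2.889345.
Therefore gamma(1) = -2.8893 (to 4 decimal places).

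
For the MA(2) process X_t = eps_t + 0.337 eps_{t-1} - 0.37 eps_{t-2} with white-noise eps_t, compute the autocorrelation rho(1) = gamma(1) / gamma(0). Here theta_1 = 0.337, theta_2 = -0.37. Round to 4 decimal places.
\rho(1) = 0.1698

For an MA(q) process with theta_0 = 1, the autocovariance is
  gamma(k) = sigma^2 * sum_{i=0..q-k} theta_i * theta_{i+k},
and rho(k) = gamma(k) / gamma(0). Sigma^2 cancels.
  numerator   = (1)*(0.337) + (0.337)*(-0.37) = 0.21231.
  denominator = (1)^2 + (0.337)^2 + (-0.37)^2 = 1.250469.
  rho(1) = 0.21231 / 1.250469 = 0.1698.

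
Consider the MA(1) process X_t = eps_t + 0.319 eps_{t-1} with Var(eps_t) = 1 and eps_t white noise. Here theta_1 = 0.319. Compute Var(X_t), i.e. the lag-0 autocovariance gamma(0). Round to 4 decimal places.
\gamma(0) = 1.1018

For an MA(q) process X_t = eps_t + sum_i theta_i eps_{t-i} with
Var(eps_t) = sigma^2, the variance is
  gamma(0) = sigma^2 * (1 + sum_i theta_i^2).
  sum_i theta_i^2 = (0.319)^2 = 0.101761.
  gamma(0) = 1 * (1 + 0.101761) = 1 * 1.101761 = 1.101761, which rounds to 1.1018.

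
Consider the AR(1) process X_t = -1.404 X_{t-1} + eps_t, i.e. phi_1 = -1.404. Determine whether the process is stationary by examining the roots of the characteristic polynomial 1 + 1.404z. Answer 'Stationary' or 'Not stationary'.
\text{Not stationary}

The AR(p) characteristic polynomial is P(z) = 1 + 1.404z.
Stationarity requires all roots to lie outside the unit circle, i.e. |z| > 1 for every root.
This is linear in z: 1 + (1.404) z = 0  =>  z = -1/(1.404) = -0.712251,  |z| = 0.712251.
Moduli of all roots: 0.7123.
All moduli strictly greater than 1? No.
Verdict: Not stationary.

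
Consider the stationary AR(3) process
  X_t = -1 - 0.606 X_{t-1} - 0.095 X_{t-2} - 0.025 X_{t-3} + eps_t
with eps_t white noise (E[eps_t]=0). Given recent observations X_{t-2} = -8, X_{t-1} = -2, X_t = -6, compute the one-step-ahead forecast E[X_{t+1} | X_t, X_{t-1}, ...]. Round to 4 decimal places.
E[X_{t+1} \mid \mathcal F_t] = 3.0260

For an AR(p) model X_t = c + sum_i phi_i X_{t-i} + eps_t, the
one-step-ahead conditional mean is
  E[X_{t+1} | X_t, ...] = c + sum_i phi_i X_{t+1-i}.
Substitute known values:
  E[X_{t+1} | ...] = -1 + (-0.606) * (-6) + (-0.095) * (-2) + (-0.025) * (-8)
                   = 3.0260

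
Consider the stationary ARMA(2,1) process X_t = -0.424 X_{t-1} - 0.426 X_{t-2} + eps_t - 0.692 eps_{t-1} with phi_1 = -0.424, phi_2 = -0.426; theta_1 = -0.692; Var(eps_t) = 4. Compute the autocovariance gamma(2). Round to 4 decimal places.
\gamma(2) = -2.2164

Multiply the model equation by X_{t-k} and take expectations. With theta_0 = psi_0 = 1 and psi_j the MA(infinity) weights, this gives
  gamma(k) - sum_i phi_i gamma(k-i) = c_k,
  c_k = sigma^2 * sum_{j=k..q} theta_j psi_{j-k}   (c_k = 0 for k > q),
using gamma(-m) = gamma(m).
psi-weights needed (psi_j = theta_j + sum_i phi_i psi_{j-i}):
  psi_1 = theta_1 + phi_1 = -0.692 + (-0.424) = -1.116
Right-hand sides:
  c_0 = sigma^2 (1 + theta_1 psi_1) = 4 * (1 + (-0.692)(-1.116)) = 4 * 1.772272 = 7.089088
  c_1 = sigma^2 theta_1 = 4 * (-0.692) = -2.768
  c_2 = 0
Equations for k = 0, 1, 2 (AR order 2, c_2 = 0):
  (E0) gamma(0) = phi_1 gamma(1) + phi_2 gamma(2) + c_0
  (E1) gamma(1) = phi_1 gamma(0) + phi_2 gamma(1) + c_1
  (E2) gamma(2) = phi_1 gamma(1) + phi_2 gamma(0)
From (E1): gamma(1) = A gamma(0) + B with
  A = phi_1 / (1 - phi_2) = -0.424 / 1.426 = -0.297335,   B = c_1 / (1 - phi_2) = -2.768 / 1.426 = -1.941094.
Insert (E2) into (E0): gamma(0) (1 - phi_2^2) = phi_1 (1 + phi_2) gamma(1) + c_0.
  phi_1 (1 + phi_2) = (-0.424)(0.574) = -0.243376,   1 - phi_2^2 = 0.818524.
Replace gamma(1) by A gamma(0) + B and collect gamma(0):
  gamma(0) [0.818524 - (-0.243376)(-0.297335)] = (-0.243376)(-1.941094) + 7.089088
  gamma(0) * 0.74616 = 7.561504
  gamma(0) = 7.561504 / 0.74616 = 10.133894.
  gamma(1) = A gamma(0) + B = (-0.297335)(10.133894) + (-1.941094) = -4.954257.
  gamma(2) = phi_1 gamma(1) + phi_2 gamma(0) = (-0.424)(-4.954257) + (-0.426)(10.133894) = -2.216434.
Therefore gamma(2) = -2.2164 (to 4 decimal places).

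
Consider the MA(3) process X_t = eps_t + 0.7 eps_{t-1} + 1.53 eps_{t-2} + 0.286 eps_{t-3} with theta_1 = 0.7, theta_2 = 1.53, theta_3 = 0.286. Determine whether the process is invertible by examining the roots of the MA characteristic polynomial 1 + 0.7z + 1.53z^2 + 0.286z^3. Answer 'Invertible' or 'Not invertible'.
\text{Not invertible}

The MA(q) characteristic polynomial is P(z) = 1 + 0.7z + 1.53z^2 + 0.286z^3.
Invertibility requires all roots to lie outside the unit circle, i.e. |z| > 1 for every root.
Degree 3: look for a simple real root z0 first, then factor out (1 - z/z0) and solve the remaining quadratic.
Testing z0 = -5: P(-5) = 1 + (0.7)(-5) + (1.53)(-5)^2 + (0.286)(-5)^3
  = 1 + (-3.5) + (38.25) + (-35.75) = 0.  So z_0 = -5 is a root, |z_0| = 5.
Divide out the factor (1 + 0.2 z) = (1 - z/z0) (since 1/z0 = -0.2):
  P(z) = (1 + 0.2 z)(1 + (0.5) z + (1.43) z^2)
  [check: z-coef 0.5 - (-0.2) = 0.7; z^2-coef 1.43 - (-0.2)(0.5) = 1.53; z^3-coef -(-0.2)(1.43) = 0.286.]
Remaining roots from the quadratic factor 1 + (0.5) z + (1.43) z^2:
  Set 1 + (0.5) z + (1.43) z^2 = 0, i.e. a z^2 + b z + c = 0 with a = 1.43, b = 0.5, c = 1.
  Discriminant D = b^2 - 4ac = (0.5)^2 - 4*(1.43)*1 = 0.25 - (5.72) = -5.47.
  D < 0, so the roots are the complex-conjugate pair z = (-b +/- i sqrt(-D)) / (2a) = -0.1748 +/- 0.8178i.
  For a conjugate pair |z|^2 = z * conj(z) = (product of roots) = c/a = 1/(1.43) = 0.699301, so |z| = sqrt(0.699301) = 0.8362 for both roots.
Moduli of all roots: 5.0000, 0.8362, 0.8362.
All moduli strictly greater than 1? No.
Verdict: Not invertible.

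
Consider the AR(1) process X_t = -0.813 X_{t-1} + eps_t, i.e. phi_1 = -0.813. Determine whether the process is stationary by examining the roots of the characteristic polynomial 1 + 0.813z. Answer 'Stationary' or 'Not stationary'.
\text{Stationary}

The AR(p) characteristic polynomial is P(z) = 1 + 0.813z.
Stationarity requires all roots to lie outside the unit circle, i.e. |z| > 1 for every root.
This is linear in z: 1 + (0.813) z = 0  =>  z = -1/(0.813) = -1.230012,  |z| = 1.230012.
Moduli of all roots: 1.2300.
All moduli strictly greater than 1? Yes.
Verdict: Stationary.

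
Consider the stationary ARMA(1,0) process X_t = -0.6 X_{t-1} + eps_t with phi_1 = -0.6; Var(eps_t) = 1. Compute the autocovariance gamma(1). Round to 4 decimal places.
\gamma(1) = -0.9375

Multiply the model equation by X_{t-k} and take expectations. With theta_0 = psi_0 = 1 and psi_j the MA(infinity) weights, this gives
  gamma(k) - sum_i phi_i gamma(k-i) = c_k,
  c_k = sigma^2 * sum_{j=k..q} theta_j psi_{j-k}   (c_k = 0 for k > q),
using gamma(-m) = gamma(m).
Pure AR (q = 0): c_0 = sigma^2 = 1, c_k = 0 for k >= 1.
Equations for k = 0 and k = 1 (AR order 1):
  gamma(0) = phi_1 gamma(1) + c_0
  gamma(1) = phi_1 gamma(0) + c_1
Substituting the second into the first: gamma(0) (1 - phi_1^2) = c_0 + phi_1 c_1, so
  gamma(0) = c_0 / (1 - phi_1^2) = 1 / (1 - (-0.6)^2) = 1 / 0.64 = 1.5625.
  gamma(1) = phi_1 gamma(0) = (-0.6)(1.5625) = -0.9375.
Therefore gamma(1) = -0.9375 (to 4 decimal places).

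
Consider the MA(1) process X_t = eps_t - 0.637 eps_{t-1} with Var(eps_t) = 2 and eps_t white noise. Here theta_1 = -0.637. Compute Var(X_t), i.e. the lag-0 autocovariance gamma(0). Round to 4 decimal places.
\gamma(0) = 2.8115

For an MA(q) process X_t = eps_t + sum_i theta_i eps_{t-i} with
Var(eps_t) = sigma^2, the variance is
  gamma(0) = sigma^2 * (1 + sum_i theta_i^2).
  sum_i theta_i^2 = (-0.637)^2 = 0.405769.
  gamma(0) = 2 * (1 + 0.405769) = 2 * 1.405769 = 2.811538, which rounds to 2.8115.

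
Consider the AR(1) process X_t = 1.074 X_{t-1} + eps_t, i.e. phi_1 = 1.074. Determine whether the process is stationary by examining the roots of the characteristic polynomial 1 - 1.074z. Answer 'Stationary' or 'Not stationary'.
\text{Not stationary}

The AR(p) characteristic polynomial is P(z) = 1 - 1.074z.
Stationarity requires all roots to lie outside the unit circle, i.e. |z| > 1 for every root.
This is linear in z: 1 + (-1.074) z = 0  =>  z = -1/(-1.074) = 0.931099,  |z| = 0.931099.
Moduli of all roots: 0.9311.
All moduli strictly greater than 1? No.
Verdict: Not stationary.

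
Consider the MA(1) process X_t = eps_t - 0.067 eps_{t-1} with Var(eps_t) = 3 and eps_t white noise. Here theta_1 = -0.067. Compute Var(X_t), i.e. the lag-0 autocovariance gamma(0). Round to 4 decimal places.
\gamma(0) = 3.0135

For an MA(q) process X_t = eps_t + sum_i theta_i eps_{t-i} with
Var(eps_t) = sigma^2, the variance is
  gamma(0) = sigma^2 * (1 + sum_i theta_i^2).
  sum_i theta_i^2 = (-0.067)^2 = 0.004489.
  gamma(0) = 3 * (1 + 0.004489) = 3 * 1.004489 = 3.013467, which rounds to 3.0135.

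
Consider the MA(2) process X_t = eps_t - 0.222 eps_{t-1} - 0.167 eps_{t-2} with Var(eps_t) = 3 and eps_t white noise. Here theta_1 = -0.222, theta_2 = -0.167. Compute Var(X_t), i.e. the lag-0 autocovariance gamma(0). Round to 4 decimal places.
\gamma(0) = 3.2315

For an MA(q) process X_t = eps_t + sum_i theta_i eps_{t-i} with
Var(eps_t) = sigma^2, the variance is
  gamma(0) = sigma^2 * (1 + sum_i theta_i^2).
  sum_i theta_i^2 = (-0.222)^2 + (-0.167)^2 = 0.049284 + 0.027889 = 0.077173.
  gamma(0) = 3 * (1 + 0.077173) = 3 * 1.077173 = 3.231519, which rounds to 3.2315.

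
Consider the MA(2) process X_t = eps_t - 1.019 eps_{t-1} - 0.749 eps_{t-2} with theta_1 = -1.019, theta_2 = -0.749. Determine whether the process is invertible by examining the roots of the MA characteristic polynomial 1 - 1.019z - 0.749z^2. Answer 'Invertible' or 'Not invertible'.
\text{Not invertible}

The MA(q) characteristic polynomial is P(z) = 1 - 1.019z - 0.749z^2.
Invertibility requires all roots to lie outside the unit circle, i.e. |z| > 1 for every root.
Set 1 + (-1.019) z + (-0.749) z^2 = 0, i.e. a z^2 + b z + c = 0 with a = -0.749, b = -1.019, c = 1.
Discriminant D = b^2 - 4ac = (-1.019)^2 - 4*(-0.749)*1 = 1.038361 - (-2.996) = 4.034361.
D >= 0, so the roots are real: z = (-b +/- sqrt(D)) / (2a) = (1.019 +/- 2.008572) / (-1.498).
  z_1 = (1.019 + 2.008572) / (-1.498) = -2.0211,   |z_1| = 2.0211.
  z_2 = (1.019 - 2.008572) / (-1.498) = 0.6606,   |z_2| = 0.6606.
Moduli of all roots: 2.0211, 0.6606.
All moduli strictly greater than 1? No.
Verdict: Not invertible.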